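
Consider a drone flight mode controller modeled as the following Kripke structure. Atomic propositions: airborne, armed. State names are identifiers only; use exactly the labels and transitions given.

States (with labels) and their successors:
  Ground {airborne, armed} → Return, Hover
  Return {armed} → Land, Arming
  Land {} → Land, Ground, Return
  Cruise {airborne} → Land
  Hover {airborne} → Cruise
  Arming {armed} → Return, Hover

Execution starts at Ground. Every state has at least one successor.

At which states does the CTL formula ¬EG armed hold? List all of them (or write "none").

States satisfying armed: {Ground, Return, Arming}.
States satisfying EG armed: {Ground, Return, Arming}.
States satisfying ¬EG armed: {Land, Cruise, Hover}.

{Land, Cruise, Hover}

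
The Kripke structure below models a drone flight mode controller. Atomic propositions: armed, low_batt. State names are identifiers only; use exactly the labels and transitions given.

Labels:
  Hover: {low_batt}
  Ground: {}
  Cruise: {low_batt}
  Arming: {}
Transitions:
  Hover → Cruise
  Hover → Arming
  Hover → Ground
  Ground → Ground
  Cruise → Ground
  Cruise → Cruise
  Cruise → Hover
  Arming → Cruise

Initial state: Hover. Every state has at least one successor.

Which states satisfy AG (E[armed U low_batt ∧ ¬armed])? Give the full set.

States satisfying E[armed U low_batt ∧ ¬armed]: {Hover, Cruise}.
States satisfying AG (E[armed U low_batt ∧ ¬armed]): ∅.

none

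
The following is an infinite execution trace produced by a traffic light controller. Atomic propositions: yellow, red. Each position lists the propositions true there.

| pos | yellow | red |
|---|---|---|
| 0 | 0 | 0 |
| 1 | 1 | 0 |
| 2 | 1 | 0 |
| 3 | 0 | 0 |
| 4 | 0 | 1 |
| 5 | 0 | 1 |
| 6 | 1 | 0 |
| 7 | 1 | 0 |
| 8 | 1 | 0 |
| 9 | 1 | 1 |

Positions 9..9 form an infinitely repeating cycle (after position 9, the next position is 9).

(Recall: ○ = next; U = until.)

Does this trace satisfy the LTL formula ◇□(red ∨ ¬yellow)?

□(red ∨ ¬yellow) holds at position 9, which is reachable from 0, so ◇□(red ∨ ¬yellow) holds.

Holds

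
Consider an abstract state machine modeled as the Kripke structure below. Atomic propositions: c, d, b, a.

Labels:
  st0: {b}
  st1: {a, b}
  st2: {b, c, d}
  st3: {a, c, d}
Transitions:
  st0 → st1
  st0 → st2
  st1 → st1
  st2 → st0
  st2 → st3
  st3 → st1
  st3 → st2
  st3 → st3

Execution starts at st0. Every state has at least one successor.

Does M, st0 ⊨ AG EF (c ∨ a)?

Satisfied

States satisfying EF (c ∨ a): {st0, st1, st2, st3}.
States satisfying AG EF (c ∨ a): {st0, st1, st2, st3}.
Every state reachable from st0 satisfies EF (c ∨ a).
st0 ∈ Sat(AG EF (c ∨ a)).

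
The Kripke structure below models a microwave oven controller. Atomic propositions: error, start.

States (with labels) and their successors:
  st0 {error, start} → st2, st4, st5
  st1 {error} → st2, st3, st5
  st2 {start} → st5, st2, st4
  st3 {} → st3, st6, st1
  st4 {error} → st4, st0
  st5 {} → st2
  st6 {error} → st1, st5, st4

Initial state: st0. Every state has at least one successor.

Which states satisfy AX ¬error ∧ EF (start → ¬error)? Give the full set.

{st1, st5}

States satisfying ¬error: {st2, st3, st5}.
States satisfying AX ¬error: {st1, st5}.
States satisfying start → ¬error: {st1, st2, st3, st4, st5, st6}.
States satisfying EF (start → ¬error): {st0, st1, st2, st3, st4, st5, st6}.
States satisfying AX ¬error ∧ EF (start → ¬error): {st1, st5}.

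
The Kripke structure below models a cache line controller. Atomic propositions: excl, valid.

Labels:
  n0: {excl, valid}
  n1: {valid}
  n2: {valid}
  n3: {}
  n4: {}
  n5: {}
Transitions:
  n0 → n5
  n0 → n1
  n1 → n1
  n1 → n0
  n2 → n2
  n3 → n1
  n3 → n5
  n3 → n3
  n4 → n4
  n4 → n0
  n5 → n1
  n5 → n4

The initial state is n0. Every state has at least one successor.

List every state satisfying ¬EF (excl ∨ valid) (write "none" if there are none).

none

States satisfying excl ∨ valid: {n0, n1, n2}.
States satisfying EF (excl ∨ valid): {n0, n1, n2, n3, n4, n5}.
States satisfying ¬EF (excl ∨ valid): ∅.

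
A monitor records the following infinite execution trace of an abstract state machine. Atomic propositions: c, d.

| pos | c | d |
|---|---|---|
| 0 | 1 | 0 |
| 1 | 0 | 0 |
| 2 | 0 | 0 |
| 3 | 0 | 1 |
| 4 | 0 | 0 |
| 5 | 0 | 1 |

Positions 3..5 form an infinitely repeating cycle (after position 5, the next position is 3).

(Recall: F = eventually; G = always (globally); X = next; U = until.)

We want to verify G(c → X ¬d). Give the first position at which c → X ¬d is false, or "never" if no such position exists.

c → X ¬d holds at every position 0..5, and those are all the positions the trace ever visits, so the invariant G(c → X ¬d) is never violated.

never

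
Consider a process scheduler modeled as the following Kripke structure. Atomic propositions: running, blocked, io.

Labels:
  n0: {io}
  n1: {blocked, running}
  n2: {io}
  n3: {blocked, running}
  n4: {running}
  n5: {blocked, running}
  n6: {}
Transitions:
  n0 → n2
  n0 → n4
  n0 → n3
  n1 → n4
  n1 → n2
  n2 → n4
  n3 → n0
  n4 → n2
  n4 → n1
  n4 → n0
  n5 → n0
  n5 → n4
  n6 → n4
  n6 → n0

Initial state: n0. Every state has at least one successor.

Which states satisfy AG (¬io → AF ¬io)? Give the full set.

States satisfying ¬io → AF ¬io: {n0, n1, n2, n3, n4, n5, n6}.
States satisfying AG (¬io → AF ¬io): {n0, n1, n2, n3, n4, n5, n6}.

{n0, n1, n2, n3, n4, n5, n6}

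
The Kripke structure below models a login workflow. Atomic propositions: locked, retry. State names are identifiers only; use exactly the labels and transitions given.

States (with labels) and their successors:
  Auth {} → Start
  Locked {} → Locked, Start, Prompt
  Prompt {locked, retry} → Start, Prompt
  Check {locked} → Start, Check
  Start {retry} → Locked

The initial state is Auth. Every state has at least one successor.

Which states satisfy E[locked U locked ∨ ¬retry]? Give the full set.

{Auth, Locked, Prompt, Check}

States satisfying locked: {Prompt, Check}.
States satisfying locked ∨ ¬retry: {Auth, Locked, Prompt, Check}.
States satisfying E[locked U locked ∨ ¬retry]: {Auth, Locked, Prompt, Check}.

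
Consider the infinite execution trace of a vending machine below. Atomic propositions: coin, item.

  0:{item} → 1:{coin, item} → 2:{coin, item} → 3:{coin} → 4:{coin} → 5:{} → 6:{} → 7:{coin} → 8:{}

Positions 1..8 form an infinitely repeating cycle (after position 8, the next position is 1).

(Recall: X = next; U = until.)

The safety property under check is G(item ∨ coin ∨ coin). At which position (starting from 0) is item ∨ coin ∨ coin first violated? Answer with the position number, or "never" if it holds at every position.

Check item ∨ coin ∨ coin at each position in order: 0 ✓, 1 ✓, 2 ✓, 3 ✓, 4 ✓.
At position 5 the labels are {}, so item ∨ coin ∨ coin is false there. This is the first violation.

5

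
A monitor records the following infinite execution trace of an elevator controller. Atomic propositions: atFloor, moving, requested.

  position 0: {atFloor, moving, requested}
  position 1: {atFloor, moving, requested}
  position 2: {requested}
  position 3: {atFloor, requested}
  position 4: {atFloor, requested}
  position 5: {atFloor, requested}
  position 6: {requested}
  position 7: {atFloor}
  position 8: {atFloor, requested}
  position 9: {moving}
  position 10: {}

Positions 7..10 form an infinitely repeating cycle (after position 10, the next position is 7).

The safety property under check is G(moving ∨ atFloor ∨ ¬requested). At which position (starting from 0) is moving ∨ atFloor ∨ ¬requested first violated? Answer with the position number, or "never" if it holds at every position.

Check moving ∨ atFloor ∨ ¬requested at each position in order: 0 ✓, 1 ✓.
At position 2 the labels are {requested}, so moving ∨ atFloor ∨ ¬requested is false there. This is the first violation.

2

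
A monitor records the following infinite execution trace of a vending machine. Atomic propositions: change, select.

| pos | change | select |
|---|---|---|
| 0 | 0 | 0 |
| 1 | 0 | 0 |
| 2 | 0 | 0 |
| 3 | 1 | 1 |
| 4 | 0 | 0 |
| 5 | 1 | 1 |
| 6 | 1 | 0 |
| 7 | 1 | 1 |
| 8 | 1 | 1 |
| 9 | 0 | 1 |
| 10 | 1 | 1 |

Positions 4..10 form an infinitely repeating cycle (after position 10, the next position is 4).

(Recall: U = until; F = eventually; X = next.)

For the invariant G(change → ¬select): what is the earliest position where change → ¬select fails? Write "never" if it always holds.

Check change → ¬select at each position in order: 0 ✓, 1 ✓, 2 ✓.
At position 3 the labels are {change, select}, so change → ¬select is false there. This is the first violation.

3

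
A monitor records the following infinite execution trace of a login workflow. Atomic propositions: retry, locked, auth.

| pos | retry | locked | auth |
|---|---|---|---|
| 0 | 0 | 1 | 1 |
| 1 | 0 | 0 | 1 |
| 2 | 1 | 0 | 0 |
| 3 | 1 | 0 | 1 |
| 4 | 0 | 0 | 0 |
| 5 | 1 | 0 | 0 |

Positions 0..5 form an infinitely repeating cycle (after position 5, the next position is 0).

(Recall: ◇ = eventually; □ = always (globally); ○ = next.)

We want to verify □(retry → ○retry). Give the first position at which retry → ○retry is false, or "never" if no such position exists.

3

Check retry → ○retry at each position in order: 0 ✓, 1 ✓, 2 ✓.
At position 3 the labels are {auth, retry} and the next position 4 has {}, so retry → ○retry is false there. This is the first violation.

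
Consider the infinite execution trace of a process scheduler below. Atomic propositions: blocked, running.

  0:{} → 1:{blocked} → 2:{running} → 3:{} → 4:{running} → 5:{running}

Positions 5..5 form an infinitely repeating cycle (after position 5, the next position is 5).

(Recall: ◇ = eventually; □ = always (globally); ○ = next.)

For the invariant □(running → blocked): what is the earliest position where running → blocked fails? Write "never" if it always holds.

2

Check running → blocked at each position in order: 0 ✓, 1 ✓.
At position 2 the labels are {running}, so running → blocked is false there. This is the first violation.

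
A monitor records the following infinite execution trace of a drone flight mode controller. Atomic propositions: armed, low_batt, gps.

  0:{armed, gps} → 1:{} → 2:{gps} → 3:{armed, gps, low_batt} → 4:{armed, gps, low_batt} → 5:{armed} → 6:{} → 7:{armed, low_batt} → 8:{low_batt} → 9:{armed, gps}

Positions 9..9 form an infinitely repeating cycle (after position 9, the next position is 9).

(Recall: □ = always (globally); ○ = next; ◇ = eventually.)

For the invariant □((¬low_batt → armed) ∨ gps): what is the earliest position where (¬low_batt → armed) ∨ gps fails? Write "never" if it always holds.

Check (¬low_batt → armed) ∨ gps at each position in order: 0 ✓.
At position 1 the labels are {}, so (¬low_batt → armed) ∨ gps is false there. This is the first violation.

1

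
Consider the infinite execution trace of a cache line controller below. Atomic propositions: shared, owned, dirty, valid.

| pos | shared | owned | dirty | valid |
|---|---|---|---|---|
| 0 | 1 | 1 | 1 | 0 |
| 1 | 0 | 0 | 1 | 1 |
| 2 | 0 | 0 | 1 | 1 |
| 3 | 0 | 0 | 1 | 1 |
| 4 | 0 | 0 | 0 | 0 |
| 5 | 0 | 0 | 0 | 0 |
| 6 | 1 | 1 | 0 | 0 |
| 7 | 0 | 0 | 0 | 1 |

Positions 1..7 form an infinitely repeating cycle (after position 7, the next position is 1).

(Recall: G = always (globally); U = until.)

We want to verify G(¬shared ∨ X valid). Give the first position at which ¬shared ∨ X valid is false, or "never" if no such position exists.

¬shared ∨ X valid holds at every position 0..7, and those are all the positions the trace ever visits, so the invariant G(¬shared ∨ X valid) is never violated.

never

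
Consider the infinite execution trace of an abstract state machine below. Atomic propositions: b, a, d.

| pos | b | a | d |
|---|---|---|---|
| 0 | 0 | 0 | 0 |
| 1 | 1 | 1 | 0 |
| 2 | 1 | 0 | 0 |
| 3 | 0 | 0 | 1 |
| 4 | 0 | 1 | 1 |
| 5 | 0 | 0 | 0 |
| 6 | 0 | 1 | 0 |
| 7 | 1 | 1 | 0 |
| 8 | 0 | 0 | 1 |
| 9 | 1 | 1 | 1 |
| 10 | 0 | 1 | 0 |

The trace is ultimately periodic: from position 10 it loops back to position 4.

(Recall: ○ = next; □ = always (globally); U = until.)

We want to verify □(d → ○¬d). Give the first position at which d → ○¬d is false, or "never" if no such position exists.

3

Check d → ○¬d at each position in order: 0 ✓, 1 ✓, 2 ✓.
At position 3 the labels are {d} and the next position 4 has {a, d}, so d → ○¬d is false there. This is the first violation.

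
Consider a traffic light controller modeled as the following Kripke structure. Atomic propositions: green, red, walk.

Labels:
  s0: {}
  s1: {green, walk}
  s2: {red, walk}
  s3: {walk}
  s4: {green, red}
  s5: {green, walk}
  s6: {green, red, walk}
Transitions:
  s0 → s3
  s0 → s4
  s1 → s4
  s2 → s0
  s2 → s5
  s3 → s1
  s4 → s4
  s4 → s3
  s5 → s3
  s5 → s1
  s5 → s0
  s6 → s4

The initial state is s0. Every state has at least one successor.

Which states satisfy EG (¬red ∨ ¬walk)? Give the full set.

{s0, s1, s3, s4, s5}

States satisfying ¬red ∨ ¬walk: {s0, s1, s3, s4, s5}.
States satisfying EG (¬red ∨ ¬walk): {s0, s1, s3, s4, s5}.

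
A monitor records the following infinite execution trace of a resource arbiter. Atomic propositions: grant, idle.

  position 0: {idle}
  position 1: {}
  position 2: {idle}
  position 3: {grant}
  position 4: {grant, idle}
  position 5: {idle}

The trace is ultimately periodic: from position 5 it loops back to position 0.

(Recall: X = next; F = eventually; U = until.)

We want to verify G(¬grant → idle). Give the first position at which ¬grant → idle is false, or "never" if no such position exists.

1

Check ¬grant → idle at each position in order: 0 ✓.
At position 1 the labels are {}, so ¬grant → idle is false there. This is the first violation.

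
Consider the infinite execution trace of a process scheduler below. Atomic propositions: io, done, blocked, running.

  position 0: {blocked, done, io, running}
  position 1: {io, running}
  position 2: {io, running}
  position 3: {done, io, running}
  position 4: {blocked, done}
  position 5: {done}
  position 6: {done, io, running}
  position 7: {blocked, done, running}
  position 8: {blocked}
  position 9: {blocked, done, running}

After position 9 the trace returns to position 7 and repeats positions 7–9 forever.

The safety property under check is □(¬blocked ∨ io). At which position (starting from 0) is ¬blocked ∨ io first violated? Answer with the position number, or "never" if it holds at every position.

4

Check ¬blocked ∨ io at each position in order: 0 ✓, 1 ✓, 2 ✓, 3 ✓.
At position 4 the labels are {blocked, done}, so ¬blocked ∨ io is false there. This is the first violation.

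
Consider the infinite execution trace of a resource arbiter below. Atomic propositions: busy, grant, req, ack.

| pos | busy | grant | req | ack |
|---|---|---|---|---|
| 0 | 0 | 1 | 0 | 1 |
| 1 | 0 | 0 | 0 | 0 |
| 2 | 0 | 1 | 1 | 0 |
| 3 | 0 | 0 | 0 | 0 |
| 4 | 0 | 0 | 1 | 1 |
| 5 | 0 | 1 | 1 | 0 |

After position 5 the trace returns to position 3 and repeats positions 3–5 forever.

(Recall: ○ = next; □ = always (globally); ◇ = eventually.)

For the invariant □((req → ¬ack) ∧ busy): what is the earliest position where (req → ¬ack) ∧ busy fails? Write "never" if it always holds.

At position 0 the labels are {ack, grant}, so (req → ¬ack) ∧ busy is false there. This is the first violation.

0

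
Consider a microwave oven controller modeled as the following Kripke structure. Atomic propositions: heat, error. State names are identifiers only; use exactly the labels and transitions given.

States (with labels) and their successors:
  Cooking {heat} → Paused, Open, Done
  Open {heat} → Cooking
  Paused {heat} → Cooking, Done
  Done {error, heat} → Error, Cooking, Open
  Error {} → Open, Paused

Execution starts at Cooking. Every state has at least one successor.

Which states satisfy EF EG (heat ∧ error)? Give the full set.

States satisfying EG (heat ∧ error): ∅.
States satisfying EF EG (heat ∧ error): ∅.

none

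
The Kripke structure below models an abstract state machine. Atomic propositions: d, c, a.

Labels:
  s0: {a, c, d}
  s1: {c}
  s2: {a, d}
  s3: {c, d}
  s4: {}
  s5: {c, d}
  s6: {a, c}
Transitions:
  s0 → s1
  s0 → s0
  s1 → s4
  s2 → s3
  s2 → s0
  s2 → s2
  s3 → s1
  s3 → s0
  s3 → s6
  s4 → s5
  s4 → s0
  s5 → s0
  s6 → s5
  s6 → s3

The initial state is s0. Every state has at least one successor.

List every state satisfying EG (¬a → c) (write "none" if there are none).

States satisfying ¬a → c: {s0, s1, s2, s3, s5, s6}.
States satisfying EG (¬a → c): {s0, s2, s3, s5, s6}.

{s0, s2, s3, s5, s6}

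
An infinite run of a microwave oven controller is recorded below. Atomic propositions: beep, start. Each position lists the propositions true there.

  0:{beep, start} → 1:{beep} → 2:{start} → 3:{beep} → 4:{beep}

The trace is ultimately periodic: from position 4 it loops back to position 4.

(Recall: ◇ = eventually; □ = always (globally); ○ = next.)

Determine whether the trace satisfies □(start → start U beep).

start → start U beep holds at every position 0..4, and those are all positions ever visited, so □(start → start U beep) holds.
Positions where start holds: 0, 2.
Check start U beep at each: 0→ok, 2→ok.

Yes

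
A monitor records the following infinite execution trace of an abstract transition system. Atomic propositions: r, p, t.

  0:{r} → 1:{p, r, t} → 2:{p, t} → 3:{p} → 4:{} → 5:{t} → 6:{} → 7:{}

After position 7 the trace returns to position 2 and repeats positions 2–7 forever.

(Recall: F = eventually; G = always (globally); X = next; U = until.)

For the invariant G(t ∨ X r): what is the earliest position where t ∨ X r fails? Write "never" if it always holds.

3

Check t ∨ X r at each position in order: 0 ✓, 1 ✓, 2 ✓.
At position 3 the labels are {p} and the next position 4 has {}, so t ∨ X r is false there. This is the first violation.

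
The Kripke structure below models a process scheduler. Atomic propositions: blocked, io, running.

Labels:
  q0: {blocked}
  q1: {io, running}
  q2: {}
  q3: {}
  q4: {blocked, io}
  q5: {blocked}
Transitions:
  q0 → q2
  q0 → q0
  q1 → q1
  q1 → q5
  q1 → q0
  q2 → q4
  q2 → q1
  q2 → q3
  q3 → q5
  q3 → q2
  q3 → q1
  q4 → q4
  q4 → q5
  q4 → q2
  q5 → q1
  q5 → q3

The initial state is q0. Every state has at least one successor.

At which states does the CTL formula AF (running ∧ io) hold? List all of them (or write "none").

{q1}

States satisfying running ∧ io: {q1}.
States satisfying AF (running ∧ io): {q1}.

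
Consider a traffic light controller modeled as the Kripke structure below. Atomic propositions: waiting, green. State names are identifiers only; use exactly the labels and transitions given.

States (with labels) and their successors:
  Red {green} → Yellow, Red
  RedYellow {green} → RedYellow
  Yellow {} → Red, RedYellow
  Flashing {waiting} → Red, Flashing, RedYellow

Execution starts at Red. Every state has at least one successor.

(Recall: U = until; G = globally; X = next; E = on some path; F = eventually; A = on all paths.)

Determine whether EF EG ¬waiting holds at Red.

Yes

States satisfying EG ¬waiting: {Red, RedYellow, Yellow}.
States satisfying EF EG ¬waiting: {Red, RedYellow, Yellow, Flashing}.
Some path from Red reaches a state where EG ¬waiting holds.
Red ∈ Sat(EF EG ¬waiting).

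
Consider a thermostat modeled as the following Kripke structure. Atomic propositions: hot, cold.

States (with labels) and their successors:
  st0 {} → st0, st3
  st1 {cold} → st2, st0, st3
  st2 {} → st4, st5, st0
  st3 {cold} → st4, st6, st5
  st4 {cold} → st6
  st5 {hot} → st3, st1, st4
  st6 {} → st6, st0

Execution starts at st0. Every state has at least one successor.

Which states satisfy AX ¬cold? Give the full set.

{st4, st6}

States satisfying ¬cold: {st0, st2, st5, st6}.
States satisfying AX ¬cold: {st4, st6}.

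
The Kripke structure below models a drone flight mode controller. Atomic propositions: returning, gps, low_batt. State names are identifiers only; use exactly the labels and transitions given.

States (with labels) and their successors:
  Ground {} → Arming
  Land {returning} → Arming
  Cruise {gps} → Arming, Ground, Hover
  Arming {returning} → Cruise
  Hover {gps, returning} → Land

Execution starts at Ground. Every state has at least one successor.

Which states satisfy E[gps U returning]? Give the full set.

{Land, Cruise, Arming, Hover}

States satisfying gps: {Cruise, Hover}.
States satisfying returning: {Land, Arming, Hover}.
States satisfying E[gps U returning]: {Land, Cruise, Arming, Hover}.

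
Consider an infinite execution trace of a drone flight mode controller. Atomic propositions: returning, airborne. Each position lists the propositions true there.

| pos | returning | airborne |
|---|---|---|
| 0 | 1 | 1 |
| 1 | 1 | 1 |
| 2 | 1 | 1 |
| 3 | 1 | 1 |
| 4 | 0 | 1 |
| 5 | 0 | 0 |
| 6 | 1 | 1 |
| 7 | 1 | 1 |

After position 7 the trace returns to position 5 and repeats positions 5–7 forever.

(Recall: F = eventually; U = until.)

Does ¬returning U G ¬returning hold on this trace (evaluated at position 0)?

Walking from position 0: at position 0, G ¬returning has not yet held and ¬returning fails, so ¬returning U G ¬returning is false.

Does not hold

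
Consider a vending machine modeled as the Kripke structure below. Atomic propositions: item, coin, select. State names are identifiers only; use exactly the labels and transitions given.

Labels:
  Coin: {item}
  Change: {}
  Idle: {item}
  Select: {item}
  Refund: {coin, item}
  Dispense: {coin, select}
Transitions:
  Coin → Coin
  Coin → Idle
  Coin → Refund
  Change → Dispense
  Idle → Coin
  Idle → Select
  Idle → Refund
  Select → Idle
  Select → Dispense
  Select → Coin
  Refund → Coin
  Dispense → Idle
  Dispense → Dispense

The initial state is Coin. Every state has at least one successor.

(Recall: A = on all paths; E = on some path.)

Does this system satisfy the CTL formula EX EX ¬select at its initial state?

States satisfying EX ¬select: {Coin, Idle, Select, Refund, Dispense}.
States satisfying EX EX ¬select: {Coin, Change, Idle, Select, Refund, Dispense}.
Coin ∈ Sat(EX EX ¬select).

Yes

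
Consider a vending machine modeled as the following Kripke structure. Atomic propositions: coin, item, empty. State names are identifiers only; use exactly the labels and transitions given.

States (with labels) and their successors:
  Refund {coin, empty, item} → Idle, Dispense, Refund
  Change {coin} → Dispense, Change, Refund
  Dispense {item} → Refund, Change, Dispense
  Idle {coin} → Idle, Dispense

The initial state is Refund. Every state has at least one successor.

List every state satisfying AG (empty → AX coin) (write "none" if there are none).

States satisfying empty → AX coin: {Change, Dispense, Idle}.
States satisfying AG (empty → AX coin): ∅.

none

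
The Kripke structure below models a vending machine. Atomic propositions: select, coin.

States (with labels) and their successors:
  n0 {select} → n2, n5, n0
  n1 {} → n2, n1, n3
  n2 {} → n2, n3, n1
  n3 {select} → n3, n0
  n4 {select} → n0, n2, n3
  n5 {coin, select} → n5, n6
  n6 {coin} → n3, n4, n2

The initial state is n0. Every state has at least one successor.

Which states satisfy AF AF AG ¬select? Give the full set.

States satisfying AF AG ¬select: ∅.
States satisfying AF AF AG ¬select: ∅.

none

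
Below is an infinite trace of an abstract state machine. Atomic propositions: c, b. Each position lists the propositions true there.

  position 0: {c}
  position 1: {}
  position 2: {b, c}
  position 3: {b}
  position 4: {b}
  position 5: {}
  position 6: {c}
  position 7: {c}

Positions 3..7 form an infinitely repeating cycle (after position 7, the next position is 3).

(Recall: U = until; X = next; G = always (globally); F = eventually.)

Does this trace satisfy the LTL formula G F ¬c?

F ¬c holds at every position 0..7, and those are all positions ever visited, so G F ¬c holds.

Satisfied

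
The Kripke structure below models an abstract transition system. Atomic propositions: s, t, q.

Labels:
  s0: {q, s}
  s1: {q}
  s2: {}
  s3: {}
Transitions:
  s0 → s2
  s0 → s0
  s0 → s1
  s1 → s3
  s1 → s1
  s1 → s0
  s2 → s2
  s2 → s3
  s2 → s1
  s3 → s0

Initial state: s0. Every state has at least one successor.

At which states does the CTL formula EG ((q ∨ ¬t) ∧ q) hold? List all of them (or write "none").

States satisfying (q ∨ ¬t) ∧ q: {s0, s1}.
States satisfying EG ((q ∨ ¬t) ∧ q): {s0, s1}.

{s0, s1}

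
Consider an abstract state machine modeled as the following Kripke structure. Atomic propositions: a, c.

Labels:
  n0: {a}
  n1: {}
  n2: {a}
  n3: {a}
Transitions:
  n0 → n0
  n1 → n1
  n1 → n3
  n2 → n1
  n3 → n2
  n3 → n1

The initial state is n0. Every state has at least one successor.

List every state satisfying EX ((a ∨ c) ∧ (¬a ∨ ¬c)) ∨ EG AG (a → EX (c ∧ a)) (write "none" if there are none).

States satisfying (a ∨ c) ∧ (¬a ∨ ¬c): {n0, n2, n3}.
States satisfying EX ((a ∨ c) ∧ (¬a ∨ ¬c)): {n0, n1, n3}.
States satisfying AG (a → EX (c ∧ a)): ∅.
States satisfying EG AG (a → EX (c ∧ a)): ∅.
States satisfying EX ((a ∨ c) ∧ (¬a ∨ ¬c)) ∨ EG AG (a → EX (c ∧ a)): {n0, n1, n3}.

{n0, n1, n3}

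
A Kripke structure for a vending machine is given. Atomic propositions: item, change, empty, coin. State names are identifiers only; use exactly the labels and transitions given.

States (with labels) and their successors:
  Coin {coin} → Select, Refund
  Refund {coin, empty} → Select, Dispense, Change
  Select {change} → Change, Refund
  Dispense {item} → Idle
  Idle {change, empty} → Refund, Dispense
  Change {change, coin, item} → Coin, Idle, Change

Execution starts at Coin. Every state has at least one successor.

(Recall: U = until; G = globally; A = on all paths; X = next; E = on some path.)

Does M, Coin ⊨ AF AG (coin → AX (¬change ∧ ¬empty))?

Violated

States satisfying AG (coin → AX (¬change ∧ ¬empty)): ∅.
States satisfying AF AG (coin → AX (¬change ∧ ¬empty)): ∅.
There is a path from Coin along which AG (coin → AX (¬change ∧ ¬empty)) never holds.
Coin ∉ Sat(AF AG (coin → AX (¬change ∧ ¬empty))).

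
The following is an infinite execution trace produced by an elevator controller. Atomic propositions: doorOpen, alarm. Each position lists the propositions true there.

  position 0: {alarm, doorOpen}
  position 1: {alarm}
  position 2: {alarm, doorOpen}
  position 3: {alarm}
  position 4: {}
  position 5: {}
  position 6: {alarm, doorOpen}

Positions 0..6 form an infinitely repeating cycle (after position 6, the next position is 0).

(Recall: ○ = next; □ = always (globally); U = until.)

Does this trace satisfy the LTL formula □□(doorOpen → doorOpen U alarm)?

□(doorOpen → doorOpen U alarm) holds at every position 0..6, and those are all positions ever visited, so □□(doorOpen → doorOpen U alarm) holds.

Satisfied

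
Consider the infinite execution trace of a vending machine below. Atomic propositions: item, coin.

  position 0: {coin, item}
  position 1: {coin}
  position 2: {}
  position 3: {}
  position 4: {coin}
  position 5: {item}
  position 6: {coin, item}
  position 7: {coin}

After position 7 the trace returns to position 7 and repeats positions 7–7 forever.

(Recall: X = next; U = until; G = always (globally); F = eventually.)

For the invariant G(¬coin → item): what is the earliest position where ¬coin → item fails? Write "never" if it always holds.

Check ¬coin → item at each position in order: 0 ✓, 1 ✓.
At position 2 the labels are {}, so ¬coin → item is false there. This is the first violation.

2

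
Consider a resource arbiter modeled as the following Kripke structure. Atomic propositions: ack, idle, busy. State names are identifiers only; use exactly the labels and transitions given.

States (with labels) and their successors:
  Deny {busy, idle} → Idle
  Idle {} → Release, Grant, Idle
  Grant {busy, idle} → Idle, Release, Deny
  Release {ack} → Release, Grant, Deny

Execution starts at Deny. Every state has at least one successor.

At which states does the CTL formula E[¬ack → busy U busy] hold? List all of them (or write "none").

{Deny, Grant, Release}

States satisfying ¬ack → busy: {Deny, Grant, Release}.
States satisfying busy: {Deny, Grant}.
States satisfying E[¬ack → busy U busy]: {Deny, Grant, Release}.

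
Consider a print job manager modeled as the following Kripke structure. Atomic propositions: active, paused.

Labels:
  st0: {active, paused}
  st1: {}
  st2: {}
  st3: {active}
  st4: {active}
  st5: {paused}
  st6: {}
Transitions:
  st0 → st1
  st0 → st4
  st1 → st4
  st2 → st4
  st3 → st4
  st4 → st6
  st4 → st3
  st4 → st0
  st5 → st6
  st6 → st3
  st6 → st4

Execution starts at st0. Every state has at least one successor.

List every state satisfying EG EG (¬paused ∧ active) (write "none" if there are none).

{st3, st4}

States satisfying EG (¬paused ∧ active): {st3, st4}.
States satisfying EG EG (¬paused ∧ active): {st3, st4}.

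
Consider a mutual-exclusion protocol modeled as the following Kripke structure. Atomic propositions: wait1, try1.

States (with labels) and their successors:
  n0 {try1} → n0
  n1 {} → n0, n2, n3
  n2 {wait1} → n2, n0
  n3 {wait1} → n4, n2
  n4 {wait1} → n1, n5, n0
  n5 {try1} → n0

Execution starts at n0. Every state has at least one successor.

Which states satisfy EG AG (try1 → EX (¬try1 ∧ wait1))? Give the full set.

States satisfying AG (try1 → EX (¬try1 ∧ wait1)): ∅.
States satisfying EG AG (try1 → EX (¬try1 ∧ wait1)): ∅.

none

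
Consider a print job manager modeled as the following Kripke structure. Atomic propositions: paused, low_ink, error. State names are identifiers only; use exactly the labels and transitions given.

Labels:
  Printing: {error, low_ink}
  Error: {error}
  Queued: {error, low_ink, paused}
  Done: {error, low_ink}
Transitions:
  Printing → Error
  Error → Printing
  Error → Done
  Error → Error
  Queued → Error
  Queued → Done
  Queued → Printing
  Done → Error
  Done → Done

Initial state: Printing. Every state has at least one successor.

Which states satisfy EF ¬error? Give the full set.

none

States satisfying ¬error: ∅.
States satisfying EF ¬error: ∅.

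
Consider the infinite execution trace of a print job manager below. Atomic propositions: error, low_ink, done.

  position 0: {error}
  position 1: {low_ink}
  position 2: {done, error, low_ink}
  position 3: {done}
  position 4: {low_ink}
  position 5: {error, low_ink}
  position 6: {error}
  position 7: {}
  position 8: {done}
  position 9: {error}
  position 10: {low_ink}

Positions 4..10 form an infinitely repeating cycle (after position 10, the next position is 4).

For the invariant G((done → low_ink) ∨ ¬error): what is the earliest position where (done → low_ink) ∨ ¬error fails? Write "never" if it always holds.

never

(done → low_ink) ∨ ¬error holds at every position 0..10, and those are all the positions the trace ever visits, so the invariant G((done → low_ink) ∨ ¬error) is never violated.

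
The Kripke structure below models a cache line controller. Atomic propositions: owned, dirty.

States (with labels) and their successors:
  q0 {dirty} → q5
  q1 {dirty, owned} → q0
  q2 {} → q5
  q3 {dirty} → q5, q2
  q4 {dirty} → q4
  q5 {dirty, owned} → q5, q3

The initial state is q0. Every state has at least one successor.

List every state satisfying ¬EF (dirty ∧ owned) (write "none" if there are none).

{q4}

States satisfying dirty ∧ owned: {q1, q5}.
States satisfying EF (dirty ∧ owned): {q0, q1, q2, q3, q5}.
States satisfying ¬EF (dirty ∧ owned): {q4}.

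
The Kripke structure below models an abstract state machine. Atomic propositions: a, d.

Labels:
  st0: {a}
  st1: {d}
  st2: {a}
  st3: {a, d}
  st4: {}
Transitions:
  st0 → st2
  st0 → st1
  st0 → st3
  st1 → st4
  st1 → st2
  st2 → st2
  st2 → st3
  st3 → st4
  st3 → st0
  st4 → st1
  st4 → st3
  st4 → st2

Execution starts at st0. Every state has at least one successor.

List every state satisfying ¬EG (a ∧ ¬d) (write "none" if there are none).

States satisfying a ∧ ¬d: {st0, st2}.
States satisfying EG (a ∧ ¬d): {st0, st2}.
States satisfying ¬EG (a ∧ ¬d): {st1, st3, st4}.

{st1, st3, st4}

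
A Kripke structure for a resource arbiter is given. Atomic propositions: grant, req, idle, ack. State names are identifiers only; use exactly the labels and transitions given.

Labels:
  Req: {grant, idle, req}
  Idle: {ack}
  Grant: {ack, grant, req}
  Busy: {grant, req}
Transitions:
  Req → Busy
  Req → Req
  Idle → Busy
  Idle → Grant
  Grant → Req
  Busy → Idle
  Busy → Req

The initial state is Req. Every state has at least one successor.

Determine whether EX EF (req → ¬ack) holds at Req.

Holds

States satisfying EF (req → ¬ack): {Req, Idle, Grant, Busy}.
States satisfying EX EF (req → ¬ack): {Req, Idle, Grant, Busy}.
Req ∈ Sat(EX EF (req → ¬ack)).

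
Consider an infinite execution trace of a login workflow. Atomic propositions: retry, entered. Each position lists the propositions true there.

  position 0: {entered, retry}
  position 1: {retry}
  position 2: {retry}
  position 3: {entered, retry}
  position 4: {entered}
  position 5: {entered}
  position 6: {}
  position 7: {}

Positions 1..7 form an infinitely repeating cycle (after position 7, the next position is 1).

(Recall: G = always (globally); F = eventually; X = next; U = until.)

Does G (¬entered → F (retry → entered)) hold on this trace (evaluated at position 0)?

Yes

¬entered → F (retry → entered) holds at every position 0..7, and those are all positions ever visited, so G (¬entered → F (retry → entered)) holds.
Positions where ¬entered holds: 1, 2, 6, 7.
Check F (retry → entered) at each: 1→ok, 2→ok, 6→ok, 7→ok.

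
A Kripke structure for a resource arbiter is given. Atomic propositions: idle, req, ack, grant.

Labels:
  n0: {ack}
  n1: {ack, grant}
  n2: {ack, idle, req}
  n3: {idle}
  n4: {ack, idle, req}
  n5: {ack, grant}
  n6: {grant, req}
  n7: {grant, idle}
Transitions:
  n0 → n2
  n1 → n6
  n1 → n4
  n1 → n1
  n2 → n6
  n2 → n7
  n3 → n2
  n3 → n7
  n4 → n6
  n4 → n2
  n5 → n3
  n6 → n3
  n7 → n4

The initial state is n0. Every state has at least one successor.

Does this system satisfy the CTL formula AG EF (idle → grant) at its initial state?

States satisfying EF (idle → grant): {n0, n1, n2, n3, n4, n5, n6, n7}.
States satisfying AG EF (idle → grant): {n0, n1, n2, n3, n4, n5, n6, n7}.
Every state reachable from n0 satisfies EF (idle → grant).
n0 ∈ Sat(AG EF (idle → grant)).

Yes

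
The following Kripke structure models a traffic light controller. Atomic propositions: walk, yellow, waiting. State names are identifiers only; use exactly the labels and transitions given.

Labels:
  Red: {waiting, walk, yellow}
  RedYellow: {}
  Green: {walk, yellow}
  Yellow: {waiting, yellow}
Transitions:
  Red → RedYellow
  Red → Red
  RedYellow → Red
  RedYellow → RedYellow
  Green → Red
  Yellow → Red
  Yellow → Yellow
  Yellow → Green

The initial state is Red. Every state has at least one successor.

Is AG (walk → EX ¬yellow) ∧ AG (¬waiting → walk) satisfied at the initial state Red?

States satisfying walk → EX ¬yellow: {Red, RedYellow, Yellow}.
States satisfying AG (walk → EX ¬yellow): {Red, RedYellow}.
States satisfying ¬waiting → walk: {Red, Green, Yellow}.
States satisfying AG (¬waiting → walk): ∅.
States satisfying AG (walk → EX ¬yellow) ∧ AG (¬waiting → walk): ∅.
Red ∉ Sat(AG (walk → EX ¬yellow) ∧ AG (¬waiting → walk)).

Does not hold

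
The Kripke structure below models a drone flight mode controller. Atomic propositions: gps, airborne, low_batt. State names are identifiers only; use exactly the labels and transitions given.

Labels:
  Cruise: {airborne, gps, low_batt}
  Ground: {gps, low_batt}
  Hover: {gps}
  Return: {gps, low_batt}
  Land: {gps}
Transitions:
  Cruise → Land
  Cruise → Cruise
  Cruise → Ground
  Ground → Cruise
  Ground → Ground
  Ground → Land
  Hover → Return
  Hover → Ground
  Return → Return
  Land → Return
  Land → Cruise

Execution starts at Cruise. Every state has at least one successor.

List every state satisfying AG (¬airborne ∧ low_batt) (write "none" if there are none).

States satisfying ¬airborne ∧ low_batt: {Ground, Return}.
States satisfying AG (¬airborne ∧ low_batt): {Return}.

{Return}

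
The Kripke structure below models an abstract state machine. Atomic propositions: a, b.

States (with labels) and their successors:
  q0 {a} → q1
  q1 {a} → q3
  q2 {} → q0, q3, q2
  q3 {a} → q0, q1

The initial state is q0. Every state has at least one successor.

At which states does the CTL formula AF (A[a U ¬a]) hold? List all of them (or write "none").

States satisfying A[a U ¬a]: {q2}.
States satisfying AF (A[a U ¬a]): {q2}.

{q2}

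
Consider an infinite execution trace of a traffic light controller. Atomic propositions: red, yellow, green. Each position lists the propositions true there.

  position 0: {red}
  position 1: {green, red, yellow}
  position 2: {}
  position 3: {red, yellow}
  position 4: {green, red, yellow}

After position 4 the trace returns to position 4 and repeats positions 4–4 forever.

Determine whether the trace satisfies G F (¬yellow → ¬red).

Satisfied

F (¬yellow → ¬red) holds at every position 0..4, and those are all positions ever visited, so G F (¬yellow → ¬red) holds.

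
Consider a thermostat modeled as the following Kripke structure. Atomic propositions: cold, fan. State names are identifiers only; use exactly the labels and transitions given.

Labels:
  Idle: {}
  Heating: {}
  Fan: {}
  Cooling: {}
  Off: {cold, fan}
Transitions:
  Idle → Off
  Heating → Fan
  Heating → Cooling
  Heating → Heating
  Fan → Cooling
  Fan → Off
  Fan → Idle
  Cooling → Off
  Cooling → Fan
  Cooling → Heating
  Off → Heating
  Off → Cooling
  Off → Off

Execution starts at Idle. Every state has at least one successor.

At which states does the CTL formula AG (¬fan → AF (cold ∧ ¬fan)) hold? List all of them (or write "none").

States satisfying ¬fan → AF (cold ∧ ¬fan): {Off}.
States satisfying AG (¬fan → AF (cold ∧ ¬fan)): ∅.

none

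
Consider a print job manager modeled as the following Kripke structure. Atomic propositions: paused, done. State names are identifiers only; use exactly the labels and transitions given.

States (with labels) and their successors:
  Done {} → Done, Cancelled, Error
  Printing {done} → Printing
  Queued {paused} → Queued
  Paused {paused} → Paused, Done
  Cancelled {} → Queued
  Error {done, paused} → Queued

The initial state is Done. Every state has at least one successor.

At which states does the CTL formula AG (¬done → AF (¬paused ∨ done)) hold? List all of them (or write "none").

States satisfying ¬done → AF (¬paused ∨ done): {Done, Printing, Cancelled, Error}.
States satisfying AG (¬done → AF (¬paused ∨ done)): {Printing}.

{Printing}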